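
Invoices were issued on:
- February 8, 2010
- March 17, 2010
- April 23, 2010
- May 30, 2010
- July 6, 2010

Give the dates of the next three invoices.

August 12, 2010; September 18, 2010; October 25, 2010

Gaps between consecutive events: 37, 37, 37, 37 days — a constant 37-day interval.
July 6, 2010 + 37 days = August 12, 2010.
August 12, 2010 + 37 days = September 18, 2010.
September 18, 2010 + 37 days = October 25, 2010.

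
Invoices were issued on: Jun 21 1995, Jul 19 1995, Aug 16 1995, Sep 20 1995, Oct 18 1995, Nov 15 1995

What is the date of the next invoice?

Dec 20 1995

These are Wednesdays at 28- or 35-day spacing (28, 28, 35, 28, 28).
The pattern: 3rd Wednesday of the month.
December 1995 — 3rd Wednesday is Dec 20 1995.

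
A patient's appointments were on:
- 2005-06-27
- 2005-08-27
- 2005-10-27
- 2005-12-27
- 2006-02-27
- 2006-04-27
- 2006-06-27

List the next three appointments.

The day-of-month is always 27 (61, 61, 61, 62, 59, 61 days between events).
So this recurs on the 27th of every 2 months.
August 2006: 2006-08-27.
October 2006: 2006-10-27.
December 2006: 2006-12-27.

2006-08-27, 2006-10-27, 2006-12-27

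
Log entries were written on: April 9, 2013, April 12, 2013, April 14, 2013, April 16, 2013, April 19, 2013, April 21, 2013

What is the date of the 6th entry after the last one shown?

The gap pattern 3, 2, 2, 3, 2 repeats every 3 events.
These are the Tuesdays, Fridays and Sundays of each week.
Next Tuesday: April 23, 2013.
The following Friday is April 26, 2013.
Next Sunday: April 28, 2013.
The following Tuesday is April 30, 2013.
Next Friday: May 3, 2013.
Next Sunday: May 5, 2013.

May 5, 2013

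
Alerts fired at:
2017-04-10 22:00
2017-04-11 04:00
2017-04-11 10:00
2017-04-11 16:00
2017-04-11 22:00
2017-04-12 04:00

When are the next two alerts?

The interval is a steady 6 hours (6, 6, 6, 6, 6).
2017-04-12 04:00 + 6 h = 2017-04-12 10:00.
2017-04-12 10:00 + 6 h = 2017-04-12 16:00.

2017-04-12 10:00, 2017-04-12 16:00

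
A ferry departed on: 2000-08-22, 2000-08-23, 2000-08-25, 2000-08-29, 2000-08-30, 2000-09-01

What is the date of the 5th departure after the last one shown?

2000-09-13

Gaps: 1, 2, 4, 1, 2 days — not constant, but cyclic with period 3.
The events fall on every Tuesday, Wednesday and Friday.
Next Tuesday: 2000-09-05.
The following Wednesday is 2000-09-06.
Next Friday: 2000-09-08.
The following Tuesday is 2000-09-12.
The following Wednesday is 2000-09-13.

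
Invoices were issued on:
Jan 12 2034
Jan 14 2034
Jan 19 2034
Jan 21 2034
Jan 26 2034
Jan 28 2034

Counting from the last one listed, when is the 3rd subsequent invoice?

The gap pattern 2, 5, 2, 5, 2 repeats every 2 events.
These are the Thursdays and Saturdays of each week.
Next Thursday: Feb 2 2034.
The following Saturday is Feb 4 2034.
Next Thursday: Feb 9 2034.

Feb 9 2034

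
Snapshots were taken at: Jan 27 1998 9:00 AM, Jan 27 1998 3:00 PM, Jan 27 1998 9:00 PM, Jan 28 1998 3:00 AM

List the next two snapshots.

Jan 28 1998 9:00 AM, Jan 28 1998 3:00 PM

Spacing: 6, 6, 6 h — constant 6 h.
Jan 28 1998 3:00 AM + 6 h = Jan 28 1998 9:00 AM.
Jan 28 1998 9:00 AM + 6 h = Jan 28 1998 3:00 PM.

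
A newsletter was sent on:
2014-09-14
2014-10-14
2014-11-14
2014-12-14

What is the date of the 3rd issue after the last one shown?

2015-03-14

Gaps: 30, 31, 30 days — not constant. Every event is on the 14th of the month.
Pattern: the 14th of each month.
Next: January 2015 → 2015-01-14.
Next: February 2015 → 2015-02-14.
March 2015: 2015-03-14.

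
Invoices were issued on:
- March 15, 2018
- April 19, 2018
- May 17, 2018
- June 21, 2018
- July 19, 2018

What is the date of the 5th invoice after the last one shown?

December 20, 2018

These are Thursdays at 28- or 35-day spacing (35, 28, 35, 28).
The pattern: 3rd Thursday of the month.
August 2018 — 3rd Thursday is August 16, 2018.
September 2018 — 3rd Thursday is September 20, 2018.
October 2018 — 3rd Thursday is October 18, 2018.
3rd Thursday of November 2018: November 15, 2018.
December 2018 — 3rd Thursday is December 20, 2018.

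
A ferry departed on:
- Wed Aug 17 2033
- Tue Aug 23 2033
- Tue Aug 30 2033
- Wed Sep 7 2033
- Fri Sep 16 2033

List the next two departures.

Mon Sep 26 2033, Fri Oct 7 2033

Gaps: 6, 7, 8, 9 days — each gap is 1 larger than the previous one.
Next gap: 10 days. Fri Sep 16 2033 + 10 days = Mon Sep 26 2033.
Next gap: 11 days. Mon Sep 26 2033 + 11 days = Fri Oct 7 2033.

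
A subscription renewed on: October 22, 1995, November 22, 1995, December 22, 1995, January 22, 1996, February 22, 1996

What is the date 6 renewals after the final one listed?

August 22, 1996

The day-of-month is always 22 (31, 30, 31, 31 days between events).
So this recurs on the 22nd of each month.
March 1996: March 22, 1996.
April 1996: April 22, 1996.
Next: May 1996 → May 22, 1996.
Next: June 1996 → June 22, 1996.
July 1996: July 22, 1996.
August 1996: August 22, 1996.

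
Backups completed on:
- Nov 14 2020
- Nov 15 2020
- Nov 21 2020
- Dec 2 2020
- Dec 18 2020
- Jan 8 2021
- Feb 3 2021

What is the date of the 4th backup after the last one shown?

Intervals are 1, 6, 11, 16, 21, 26 days — an arithmetic progression with common difference 5.
Next gap: 31 days. Feb 3 2021 + 31 days = Mar 6 2021.
Next gap: 36 days. Mar 6 2021 + 36 days = Apr 11 2021.
Next gap: 41 days. Apr 11 2021 + 41 days = May 22 2021.
Next gap: 46 days. May 22 2021 + 46 days = Jul 7 2021.

Jul 7 2021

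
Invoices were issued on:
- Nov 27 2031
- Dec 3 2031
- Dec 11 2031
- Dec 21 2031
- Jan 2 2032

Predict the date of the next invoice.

Intervals are 6, 8, 10, 12 days — an arithmetic progression with common difference 2.
Next gap: 14 days. Jan 2 2032 + 14 days = Jan 16 2032.

Jan 16 2032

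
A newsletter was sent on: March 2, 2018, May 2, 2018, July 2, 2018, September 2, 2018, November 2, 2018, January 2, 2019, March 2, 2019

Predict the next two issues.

The day-of-month is always 2 (61, 61, 62, 61, 61, 59 days between events).
So this recurs on the 2nd of every 2 months.
May 2019: May 2, 2019.
July 2019: July 2, 2019.

May 2, 2019; July 2, 2019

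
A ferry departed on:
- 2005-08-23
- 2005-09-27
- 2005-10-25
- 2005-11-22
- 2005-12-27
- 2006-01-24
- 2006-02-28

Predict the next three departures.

2006-03-28, 2006-04-25, 2006-05-23

Gaps: 35, 28, 28, 35, 28, 35 days — a mix of 28 and 35. Every date is a Tuesday.
Each is the 4th Tuesday of its month.
March 2006 — 4th Tuesday is 2006-03-28.
4th Tuesday of April 2006: 2006-04-25.
May 2006 — 4th Tuesday is 2006-05-23.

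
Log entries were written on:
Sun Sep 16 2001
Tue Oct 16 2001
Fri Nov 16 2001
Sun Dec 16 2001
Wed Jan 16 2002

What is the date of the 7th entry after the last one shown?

Fri Aug 16 2002

The day-of-month is always 16 (30, 31, 30, 31 days between events).
So this recurs on the 16th of each month.
Next: February 2002 → Sat Feb 16 2002.
Next: March 2002 → Sat Mar 16 2002.
April 2002: Tue Apr 16 2002.
Next: May 2002 → Thu May 16 2002.
June 2002: Sun Jun 16 2002.
July 2002: Tue Jul 16 2002.
Next: August 2002 → Fri Aug 16 2002.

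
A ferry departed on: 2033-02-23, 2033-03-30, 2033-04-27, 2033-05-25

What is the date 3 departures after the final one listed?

2033-08-31

These are Wednesdays with 35, 28, 28-day gaps.
Each is the final Wednesday of its month — 2033-03-30 is past the 28th, so '4th Wednesday' doesn't fit.
Last Wednesday of June 2033: 2033-06-29.
Last Wednesday of July 2033: 2033-07-27.
Last Wednesday of August 2033: 2033-08-31.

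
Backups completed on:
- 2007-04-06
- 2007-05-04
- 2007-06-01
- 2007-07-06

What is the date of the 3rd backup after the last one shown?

All dates are Fridays, 28, 28, 35 days apart.
Specifically, the 1st Friday of each month.
1st Friday of August 2007: 2007-08-03.
1st Friday of September 2007: 2007-09-07.
October 2007 — 1st Friday is 2007-10-05.

2007-10-05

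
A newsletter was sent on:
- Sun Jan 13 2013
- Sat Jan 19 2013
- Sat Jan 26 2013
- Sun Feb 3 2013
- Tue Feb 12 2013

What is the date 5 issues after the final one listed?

Intervals are 6, 7, 8, 9 days — an arithmetic progression with common difference 1.
Next gap: 10 days. Tue Feb 12 2013 + 10 days = Fri Feb 22 2013.
Next gap: 11 days. Fri Feb 22 2013 + 11 days = Tue Mar 5 2013.
Next gap: 12 days. Tue Mar 5 2013 + 12 days = Sun Mar 17 2013.
Next gap: 13 days. Sun Mar 17 2013 + 13 days = Sat Mar 30 2013.
Next gap: 14 days. Sat Mar 30 2013 + 14 days = Sat Apr 13 2013.

Sat Apr 13 2013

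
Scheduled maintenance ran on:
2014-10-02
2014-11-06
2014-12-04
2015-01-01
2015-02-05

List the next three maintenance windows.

These are Thursdays at 28- or 35-day spacing (35, 28, 28, 35).
The pattern: 1st Thursday of the month.
1st Thursday of March 2015: 2015-03-05.
April 2015 — 1st Thursday is 2015-04-02.
May 2015 — 1st Thursday is 2015-05-07.

2015-03-05, 2015-04-02, 2015-05-07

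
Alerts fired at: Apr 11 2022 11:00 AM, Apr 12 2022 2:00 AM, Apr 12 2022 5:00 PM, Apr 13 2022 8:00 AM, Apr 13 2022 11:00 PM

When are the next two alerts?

Spacing: 15, 15, 15, 15 h — constant 15 h.
Apr 13 2022 11:00 PM + 15 h = Apr 14 2022 2:00 PM.
Apr 14 2022 2:00 PM + 15 h = Apr 15 2022 5:00 AM.

Apr 14 2022 2:00 PM, Apr 15 2022 5:00 AM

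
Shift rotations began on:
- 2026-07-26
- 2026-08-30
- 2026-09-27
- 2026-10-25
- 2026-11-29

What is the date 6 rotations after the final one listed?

2027-05-30

Every date is a Sunday; gaps 35, 28, 28, 35 days.
Each is the last Sunday of its month (at least one falls on the 29th or later, ruling out '4th Sunday').
December 2026 ends with Sunday 2026-12-27.
January 2027 ends with Sunday 2027-01-31.
February 2027 ends with Sunday 2027-02-28.
Last Sunday of March 2027: 2027-03-28.
April 2027 ends with Sunday 2027-04-25.
Last Sunday of May 2027: 2027-05-30.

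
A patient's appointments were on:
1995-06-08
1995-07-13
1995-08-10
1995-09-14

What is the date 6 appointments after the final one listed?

All dates are Thursdays, 35, 28, 35 days apart.
Specifically, the 2nd Thursday of each month.
October 1995 — 2nd Thursday is 1995-10-12.
2nd Thursday of November 1995: 1995-11-09.
December 1995 — 2nd Thursday is 1995-12-14.
January 1996 — 2nd Thursday is 1996-01-11.
February 1996 — 2nd Thursday is 1996-02-08.
2nd Thursday of March 1996: 1996-03-14.

1996-03-14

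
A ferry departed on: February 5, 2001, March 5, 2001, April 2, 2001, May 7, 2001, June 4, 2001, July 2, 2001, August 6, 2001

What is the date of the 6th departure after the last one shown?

February 4, 2002

These are Mondays at 28- or 35-day spacing (28, 28, 35, 28, 28, 35).
The pattern: 1st Monday of the month.
September 2001 — 1st Monday is September 3, 2001.
October 2001 — 1st Monday is October 1, 2001.
November 2001 — 1st Monday is November 5, 2001.
December 2001 — 1st Monday is December 3, 2001.
January 2002 — 1st Monday is January 7, 2002.
1st Monday of February 2002: February 4, 2002.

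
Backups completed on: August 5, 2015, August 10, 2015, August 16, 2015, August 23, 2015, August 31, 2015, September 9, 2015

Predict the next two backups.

September 19, 2015; September 30, 2015

Gaps: 5, 6, 7, 8, 9 days — each gap is 1 larger than the previous one.
Next gap: 10 days. September 9, 2015 + 10 days = September 19, 2015.
Next gap: 11 days. September 19, 2015 + 11 days = September 30, 2015.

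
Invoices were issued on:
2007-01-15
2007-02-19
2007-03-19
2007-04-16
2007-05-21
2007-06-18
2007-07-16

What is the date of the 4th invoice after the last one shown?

2007-11-19

Gaps: 35, 28, 28, 35, 28, 28 days — a mix of 28 and 35. Every date is a Monday.
Each is the 3rd Monday of its month.
August 2007 — 3rd Monday is 2007-08-20.
September 2007 — 3rd Monday is 2007-09-17.
3rd Monday of October 2007: 2007-10-15.
November 2007 — 3rd Monday is 2007-11-19.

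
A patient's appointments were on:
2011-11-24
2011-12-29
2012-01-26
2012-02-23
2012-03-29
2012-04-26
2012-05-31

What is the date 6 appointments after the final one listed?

2012-11-29

Every date is a Thursday; gaps 35, 28, 28, 35, 28, 35 days.
Each is the last Thursday of its month (at least one falls on the 29th or later, ruling out '4th Thursday').
Last Thursday of June 2012: 2012-06-28.
July 2012 ends with Thursday 2012-07-26.
Last Thursday of August 2012: 2012-08-30.
September 2012 ends with Thursday 2012-09-27.
Last Thursday of October 2012: 2012-10-25.
November 2012 ends with Thursday 2012-11-29.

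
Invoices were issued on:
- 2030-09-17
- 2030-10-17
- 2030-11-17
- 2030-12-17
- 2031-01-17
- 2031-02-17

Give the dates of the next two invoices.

2031-03-17, 2031-04-17

The day-of-month is always 17 (30, 31, 30, 31, 31 days between events).
So this recurs on the 17th of each month.
Next: March 2031 → 2031-03-17.
April 2031: 2031-04-17.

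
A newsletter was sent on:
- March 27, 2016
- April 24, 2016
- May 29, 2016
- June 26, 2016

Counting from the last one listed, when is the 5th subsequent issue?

November 27, 2016

These are Sundays with 28, 35, 28-day gaps.
Each is the final Sunday of its month — May 29, 2016 is past the 28th, so '4th Sunday' doesn't fit.
July 2016 ends with Sunday July 31, 2016.
August 2016 ends with Sunday August 28, 2016.
September 2016 ends with Sunday September 25, 2016.
October 2016 ends with Sunday October 30, 2016.
November 2016 ends with Sunday November 27, 2016.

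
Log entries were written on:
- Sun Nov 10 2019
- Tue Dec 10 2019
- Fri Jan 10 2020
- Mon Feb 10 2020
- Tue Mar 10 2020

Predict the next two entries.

Fri Apr 10 2020, Sun May 10 2020

The day-of-month is always 10 (30, 31, 31, 29 days between events).
So this recurs on the 10th of each month.
Next: April 2020 → Fri Apr 10 2020.
Next: May 2020 → Sun May 10 2020.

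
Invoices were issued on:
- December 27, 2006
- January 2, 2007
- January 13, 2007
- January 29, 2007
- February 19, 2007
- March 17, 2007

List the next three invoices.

The spacing grows by 5 each time: 6, 11, 16, 21, 26 days.
Next gap: 31 days. March 17, 2007 + 31 days = April 17, 2007.
Next gap: 36 days. April 17, 2007 + 36 days = May 23, 2007.
Next gap: 41 days. May 23, 2007 + 41 days = July 3, 2007.

April 17, 2007; May 23, 2007; July 3, 2007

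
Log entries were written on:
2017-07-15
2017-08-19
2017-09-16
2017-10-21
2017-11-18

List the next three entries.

All dates are Saturdays, 35, 28, 35, 28 days apart.
Specifically, the 3rd Saturday of each month.
December 2017 — 3rd Saturday is 2017-12-16.
January 2018 — 3rd Saturday is 2018-01-20.
February 2018 — 3rd Saturday is 2018-02-17.

2017-12-16, 2018-01-20, 2018-02-17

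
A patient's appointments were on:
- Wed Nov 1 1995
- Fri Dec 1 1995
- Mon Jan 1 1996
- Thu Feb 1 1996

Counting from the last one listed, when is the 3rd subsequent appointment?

Each date is the 1st; the gaps (30, 31, 31) track the month lengths.
The rule is the 1st of each month.
Next: March 1996 → Fri Mar 1 1996.
April 1996: Mon Apr 1 1996.
Next: May 1996 → Wed May 1 1996.

Wed May 1 1996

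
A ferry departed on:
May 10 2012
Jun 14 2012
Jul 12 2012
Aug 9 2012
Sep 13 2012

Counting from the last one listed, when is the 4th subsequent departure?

All dates are Thursdays, 35, 28, 28, 35 days apart.
Specifically, the 2nd Thursday of each month.
2nd Thursday of October 2012: Oct 11 2012.
2nd Thursday of November 2012: Nov 8 2012.
December 2012 — 2nd Thursday is Dec 13 2012.
January 2013 — 2nd Thursday is Jan 10 2013.

Jan 10 2013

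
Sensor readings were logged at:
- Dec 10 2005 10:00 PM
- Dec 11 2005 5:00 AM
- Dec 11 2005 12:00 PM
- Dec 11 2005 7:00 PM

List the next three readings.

Dec 12 2005 2:00 AM, Dec 12 2005 9:00 AM, Dec 12 2005 4:00 PM

The interval is a steady 7 hours (7, 7, 7).
Dec 11 2005 7:00 PM + 7 h = Dec 12 2005 2:00 AM.
Dec 12 2005 2:00 AM + 7 h = Dec 12 2005 9:00 AM.
Dec 12 2005 9:00 AM + 7 h = Dec 12 2005 4:00 PM.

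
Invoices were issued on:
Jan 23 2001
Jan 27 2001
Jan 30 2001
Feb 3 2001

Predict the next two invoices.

Every event lands on a Tuesday or Saturday (gaps cycle 4, 3, 4).
So the schedule is: every Tuesday and Saturday.
The following Tuesday is Feb 6 2001.
Next Saturday: Feb 10 2001.

Feb 6 2001, Feb 10 2001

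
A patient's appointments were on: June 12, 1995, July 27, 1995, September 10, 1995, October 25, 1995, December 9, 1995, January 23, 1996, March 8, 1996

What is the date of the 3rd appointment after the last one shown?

Gaps between consecutive events: 45, 45, 45, 45, 45, 45 days — a constant 45-day interval.
March 8, 1996 + 45 days = April 22, 1996.
April 22, 1996 + 45 days = June 6, 1996.
June 6, 1996 + 45 days = July 21, 1996.

July 21, 1996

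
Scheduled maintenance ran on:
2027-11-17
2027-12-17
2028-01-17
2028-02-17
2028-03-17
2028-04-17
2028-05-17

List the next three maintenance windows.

2028-06-17, 2028-07-17, 2028-08-17

The day-of-month is always 17 (30, 31, 31, 29, 31, 30 days between events).
So this recurs on the 17th of each month.
Next: June 2028 → 2028-06-17.
July 2028: 2028-07-17.
Next: August 2028 → 2028-08-17.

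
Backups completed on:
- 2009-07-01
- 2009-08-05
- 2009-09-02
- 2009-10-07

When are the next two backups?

2009-11-04, 2009-12-02

These are Wednesdays at 28- or 35-day spacing (35, 28, 35).
The pattern: 1st Wednesday of the month.
November 2009 — 1st Wednesday is 2009-11-04.
December 2009 — 1st Wednesday is 2009-12-02.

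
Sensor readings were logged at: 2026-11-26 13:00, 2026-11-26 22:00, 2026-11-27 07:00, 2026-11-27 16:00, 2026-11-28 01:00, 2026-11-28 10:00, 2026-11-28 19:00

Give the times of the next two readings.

2026-11-29 04:00, 2026-11-29 13:00

Gaps: 9, 9, 9, 9, 9, 9 hours — each event is 9 hours after the previous one.
2026-11-28 19:00 + 9 h = 2026-11-29 04:00.
2026-11-29 04:00 + 9 h = 2026-11-29 13:00.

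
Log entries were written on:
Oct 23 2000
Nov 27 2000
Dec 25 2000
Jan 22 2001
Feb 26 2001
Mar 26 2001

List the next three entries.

Gaps: 35, 28, 28, 35, 28 days — a mix of 28 and 35. Every date is a Monday.
Each is the 4th Monday of its month.
4th Monday of April 2001: Apr 23 2001.
May 2001 — 4th Monday is May 28 2001.
4th Monday of June 2001: Jun 25 2001.

Apr 23 2001, May 28 2001, Jun 25 2001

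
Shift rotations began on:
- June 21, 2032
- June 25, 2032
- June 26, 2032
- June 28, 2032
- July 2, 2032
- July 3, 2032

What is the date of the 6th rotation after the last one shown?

The gap pattern 4, 1, 2, 4, 1 repeats every 3 events.
These are the Mondays, Fridays and Saturdays of each week.
The following Monday is July 5, 2032.
Next Friday: July 9, 2032.
Next Saturday: July 10, 2032.
Next Monday: July 12, 2032.
The following Friday is July 16, 2032.
Next Saturday: July 17, 2032.

July 17, 2032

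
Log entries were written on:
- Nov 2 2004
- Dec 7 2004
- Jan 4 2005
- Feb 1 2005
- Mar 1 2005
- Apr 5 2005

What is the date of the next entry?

May 3 2005

These are Tuesdays at 28- or 35-day spacing (35, 28, 28, 28, 35).
The pattern: 1st Tuesday of the month.
May 2005 — 1st Tuesday is May 3 2005.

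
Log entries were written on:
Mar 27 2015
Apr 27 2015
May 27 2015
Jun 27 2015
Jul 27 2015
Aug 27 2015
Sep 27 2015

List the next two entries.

The day-of-month is always 27 (31, 30, 31, 30, 31, 31 days between events).
So this recurs on the 27th of each month.
Next: October 2015 → Oct 27 2015.
Next: November 2015 → Nov 27 2015.

Oct 27 2015, Nov 27 2015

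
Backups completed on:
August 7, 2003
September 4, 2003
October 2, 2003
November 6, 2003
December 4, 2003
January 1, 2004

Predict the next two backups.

All dates are Thursdays, 28, 28, 35, 28, 28 days apart.
Specifically, the 1st Thursday of each month.
1st Thursday of February 2004: February 5, 2004.
March 2004 — 1st Thursday is March 4, 2004.

February 5, 2004; March 4, 2004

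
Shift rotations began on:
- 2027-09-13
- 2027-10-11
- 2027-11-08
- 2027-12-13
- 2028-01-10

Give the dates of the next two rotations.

2028-02-14, 2028-03-13

All dates are Mondays, 28, 28, 35, 28 days apart.
Specifically, the 2nd Monday of each month.
2nd Monday of February 2028: 2028-02-14.
2nd Monday of March 2028: 2028-03-13.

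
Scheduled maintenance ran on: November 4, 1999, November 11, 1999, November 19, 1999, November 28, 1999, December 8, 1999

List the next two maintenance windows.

December 19, 1999; December 31, 1999

The spacing grows by 1 each time: 7, 8, 9, 10 days.
Next gap: 11 days. December 8, 1999 + 11 days = December 19, 1999.
Next gap: 12 days. December 19, 1999 + 12 days = December 31, 1999.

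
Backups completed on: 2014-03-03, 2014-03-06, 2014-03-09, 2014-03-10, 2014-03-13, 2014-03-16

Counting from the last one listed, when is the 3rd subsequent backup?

2014-03-23

Every event lands on a Monday or Thursday or Sunday (gaps cycle 3, 3, 1, 3, 3).
So the schedule is: every Monday, Thursday and Sunday.
The following Monday is 2014-03-17.
The following Thursday is 2014-03-20.
Next Sunday: 2014-03-23.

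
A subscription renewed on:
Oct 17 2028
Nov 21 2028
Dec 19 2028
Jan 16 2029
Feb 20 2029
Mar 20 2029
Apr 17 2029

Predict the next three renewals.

These are Tuesdays at 28- or 35-day spacing (35, 28, 28, 35, 28, 28).
The pattern: 3rd Tuesday of the month.
3rd Tuesday of May 2029: May 15 2029.
June 2029 — 3rd Tuesday is Jun 19 2029.
July 2029 — 3rd Tuesday is Jul 17 2029.

May 15 2029, Jun 19 2029, Jul 17 2029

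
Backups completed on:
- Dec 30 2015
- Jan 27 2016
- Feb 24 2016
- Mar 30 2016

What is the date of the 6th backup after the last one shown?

All Wednesdays; the gaps (28, 28, 35) vary with month length.
This is the last Wednesday of each month.
Last Wednesday of April 2016: Apr 27 2016.
Last Wednesday of May 2016: May 25 2016.
June 2016 ends with Wednesday Jun 29 2016.
July 2016 ends with Wednesday Jul 27 2016.
Last Wednesday of August 2016: Aug 31 2016.
September 2016 ends with Wednesday Sep 28 2016.

Sep 28 2016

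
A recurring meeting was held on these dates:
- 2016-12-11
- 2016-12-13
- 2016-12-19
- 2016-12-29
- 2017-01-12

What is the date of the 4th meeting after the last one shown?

The spacing grows by 4 each time: 2, 6, 10, 14 days.
Next gap: 18 days. 2017-01-12 + 18 days = 2017-01-30.
Next gap: 22 days. 2017-01-30 + 22 days = 2017-02-21.
Next gap: 26 days. 2017-02-21 + 26 days = 2017-03-19.
Next gap: 30 days. 2017-03-19 + 30 days = 2017-04-18.

2017-04-18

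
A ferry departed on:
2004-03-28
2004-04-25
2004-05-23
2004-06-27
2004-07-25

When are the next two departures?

All dates are Sundays, 28, 28, 35, 28 days apart.
Specifically, the 4th Sunday of each month.
4th Sunday of August 2004: 2004-08-22.
September 2004 — 4th Sunday is 2004-09-26.

2004-08-22, 2004-09-26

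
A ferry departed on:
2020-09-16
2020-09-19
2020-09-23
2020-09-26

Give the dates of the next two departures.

2020-09-30, 2020-10-03

Gaps: 3, 4, 3 days — not constant, but cyclic with period 2.
The events fall on every Wednesday and Saturday.
The following Wednesday is 2020-09-30.
The following Saturday is 2020-10-03.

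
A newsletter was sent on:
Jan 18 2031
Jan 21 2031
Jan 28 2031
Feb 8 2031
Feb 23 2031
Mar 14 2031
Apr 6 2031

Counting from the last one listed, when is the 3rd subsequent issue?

Gaps: 3, 7, 11, 15, 19, 23 days — each gap is 4 larger than the previous one.
Next gap: 27 days. Apr 6 2031 + 27 days = May 3 2031.
Next gap: 31 days. May 3 2031 + 31 days = Jun 3 2031.
Next gap: 35 days. Jun 3 2031 + 35 days = Jul 8 2031.

Jul 8 2031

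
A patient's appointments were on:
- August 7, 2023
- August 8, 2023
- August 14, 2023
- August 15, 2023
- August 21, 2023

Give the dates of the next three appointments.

Every event lands on a Monday or Tuesday (gaps cycle 1, 6, 1, 6).
So the schedule is: every Monday and Tuesday.
The following Tuesday is August 22, 2023.
The following Monday is August 28, 2023.
The following Tuesday is August 29, 2023.

August 22, 2023; August 28, 2023; August 29, 2023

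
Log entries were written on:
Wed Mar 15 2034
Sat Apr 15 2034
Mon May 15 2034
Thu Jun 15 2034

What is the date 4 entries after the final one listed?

Each date is the 15th; the gaps (31, 30, 31) track the month lengths.
The rule is the 15th of each month.
July 2034: Sat Jul 15 2034.
Next: August 2034 → Tue Aug 15 2034.
September 2034: Fri Sep 15 2034.
Next: October 2034 → Sun Oct 15 2034.

Sun Oct 15 2034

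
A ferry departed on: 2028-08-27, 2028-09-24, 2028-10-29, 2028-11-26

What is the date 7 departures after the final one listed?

These are Sundays with 28, 35, 28-day gaps.
Each is the final Sunday of its month — 2028-10-29 is past the 28th, so '4th Sunday' doesn't fit.
Last Sunday of December 2028: 2028-12-31.
January 2029 ends with Sunday 2029-01-28.
Last Sunday of February 2029: 2029-02-25.
Last Sunday of March 2029: 2029-03-25.
April 2029 ends with Sunday 2029-04-29.
Last Sunday of May 2029: 2029-05-27.
Last Sunday of June 2029: 2029-06-24.

2029-06-24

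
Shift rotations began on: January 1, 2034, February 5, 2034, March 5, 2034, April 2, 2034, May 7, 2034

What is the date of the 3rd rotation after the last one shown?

Gaps: 35, 28, 28, 35 days — a mix of 28 and 35. Every date is a Sunday.
Each is the 1st Sunday of its month.
June 2034 — 1st Sunday is June 4, 2034.
1st Sunday of July 2034: July 2, 2034.
August 2034 — 1st Sunday is August 6, 2034.

August 6, 2034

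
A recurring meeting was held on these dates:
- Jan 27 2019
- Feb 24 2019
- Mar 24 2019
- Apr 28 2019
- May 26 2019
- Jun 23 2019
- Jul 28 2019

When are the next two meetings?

Aug 25 2019, Sep 22 2019

These are Sundays at 28- or 35-day spacing (28, 28, 35, 28, 28, 35).
The pattern: 4th Sunday of the month.
4th Sunday of August 2019: Aug 25 2019.
4th Sunday of September 2019: Sep 22 2019.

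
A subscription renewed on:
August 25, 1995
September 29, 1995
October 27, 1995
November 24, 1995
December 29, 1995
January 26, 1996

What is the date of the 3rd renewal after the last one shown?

April 26, 1996

All Fridays; the gaps (35, 28, 28, 35, 28) vary with month length.
This is the last Friday of each month.
February 1996 ends with Friday February 23, 1996.
March 1996 ends with Friday March 29, 1996.
Last Friday of April 1996: April 26, 1996.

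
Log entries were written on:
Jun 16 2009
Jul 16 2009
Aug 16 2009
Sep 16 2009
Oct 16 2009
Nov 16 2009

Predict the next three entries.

Dec 16 2009, Jan 16 2010, Feb 16 2010

Each date is the 16th; the gaps (30, 31, 31, 30, 31) track the month lengths.
The rule is the 16th of each month.
Next: December 2009 → Dec 16 2009.
Next: January 2010 → Jan 16 2010.
February 2010: Feb 16 2010.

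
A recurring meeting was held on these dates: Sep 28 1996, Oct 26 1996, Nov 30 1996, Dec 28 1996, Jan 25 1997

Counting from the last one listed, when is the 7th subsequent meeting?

Aug 30 1997

Every date is a Saturday; gaps 28, 35, 28, 28 days.
Each is the last Saturday of its month (at least one falls on the 29th or later, ruling out '4th Saturday').
Last Saturday of February 1997: Feb 22 1997.
Last Saturday of March 1997: Mar 29 1997.
Last Saturday of April 1997: Apr 26 1997.
May 1997 ends with Saturday May 31 1997.
June 1997 ends with Saturday Jun 28 1997.
July 1997 ends with Saturday Jul 26 1997.
August 1997 ends with Saturday Aug 30 1997.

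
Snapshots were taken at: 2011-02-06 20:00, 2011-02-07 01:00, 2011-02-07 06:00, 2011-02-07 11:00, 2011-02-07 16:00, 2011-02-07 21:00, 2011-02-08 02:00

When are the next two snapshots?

2011-02-08 07:00, 2011-02-08 12:00

The interval is a steady 5 hours (5, 5, 5, 5, 5, 5).
2011-02-08 02:00 + 5 h = 2011-02-08 07:00.
2011-02-08 07:00 + 5 h = 2011-02-08 12:00.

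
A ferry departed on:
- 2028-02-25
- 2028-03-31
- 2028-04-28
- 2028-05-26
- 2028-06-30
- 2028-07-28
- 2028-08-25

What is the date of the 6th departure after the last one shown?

Every date is a Friday; gaps 35, 28, 28, 35, 28, 28 days.
Each is the last Friday of its month (at least one falls on the 29th or later, ruling out '4th Friday').
September 2028 ends with Friday 2028-09-29.
Last Friday of October 2028: 2028-10-27.
Last Friday of November 2028: 2028-11-24.
Last Friday of December 2028: 2028-12-29.
Last Friday of January 2029: 2029-01-26.
Last Friday of February 2029: 2029-02-23.

2029-02-23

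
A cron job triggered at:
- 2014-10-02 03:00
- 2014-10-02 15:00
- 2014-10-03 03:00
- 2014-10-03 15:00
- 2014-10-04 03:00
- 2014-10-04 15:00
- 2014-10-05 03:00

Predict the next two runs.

2014-10-05 15:00, 2014-10-06 03:00

Gaps: 12, 12, 12, 12, 12, 12 hours — each event is 12 hours after the previous one.
2014-10-05 03:00 + 12 h = 2014-10-05 15:00.
2014-10-05 15:00 + 12 h = 2014-10-06 03:00.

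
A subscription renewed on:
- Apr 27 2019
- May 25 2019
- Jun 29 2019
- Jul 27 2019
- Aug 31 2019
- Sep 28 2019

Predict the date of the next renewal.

Every date is a Saturday; gaps 28, 35, 28, 35, 28 days.
Each is the last Saturday of its month (at least one falls on the 29th or later, ruling out '4th Saturday').
October 2019 ends with Saturday Oct 26 2019.

Oct 26 2019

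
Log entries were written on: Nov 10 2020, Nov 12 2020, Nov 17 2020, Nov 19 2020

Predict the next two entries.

Every event lands on a Tuesday or Thursday (gaps cycle 2, 5, 2).
So the schedule is: every Tuesday and Thursday.
The following Tuesday is Nov 24 2020.
Next Thursday: Nov 26 2020.

Nov 24 2020, Nov 26 2020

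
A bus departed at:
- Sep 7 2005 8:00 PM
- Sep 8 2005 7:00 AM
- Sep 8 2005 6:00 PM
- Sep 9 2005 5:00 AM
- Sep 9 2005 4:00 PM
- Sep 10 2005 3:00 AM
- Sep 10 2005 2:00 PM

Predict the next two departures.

Gaps: 11, 11, 11, 11, 11, 11 hours — each event is 11 hours after the previous one.
Sep 10 2005 2:00 PM + 11 h = Sep 11 2005 1:00 AM.
Sep 11 2005 1:00 AM + 11 h = Sep 11 2005 12:00 PM.

Sep 11 2005 1:00 AM, Sep 11 2005 12:00 PM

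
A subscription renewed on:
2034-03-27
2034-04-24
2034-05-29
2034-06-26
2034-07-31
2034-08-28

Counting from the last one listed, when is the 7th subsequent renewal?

2035-03-26

Every date is a Monday; gaps 28, 35, 28, 35, 28 days.
Each is the last Monday of its month (at least one falls on the 29th or later, ruling out '4th Monday').
September 2034 ends with Monday 2034-09-25.
Last Monday of October 2034: 2034-10-30.
November 2034 ends with Monday 2034-11-27.
Last Monday of December 2034: 2034-12-25.
Last Monday of January 2035: 2035-01-29.
February 2035 ends with Monday 2035-02-26.
March 2035 ends with Monday 2035-03-26.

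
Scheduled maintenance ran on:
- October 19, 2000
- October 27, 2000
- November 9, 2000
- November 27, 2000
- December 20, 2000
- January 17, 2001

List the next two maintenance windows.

February 19, 2001; March 29, 2001

The spacing grows by 5 each time: 8, 13, 18, 23, 28 days.
Next gap: 33 days. January 17, 2001 + 33 days = February 19, 2001.
Next gap: 38 days. February 19, 2001 + 38 days = March 29, 2001.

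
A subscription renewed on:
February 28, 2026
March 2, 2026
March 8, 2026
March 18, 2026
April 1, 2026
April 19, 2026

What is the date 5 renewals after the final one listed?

September 16, 2026

The spacing grows by 4 each time: 2, 6, 10, 14, 18 days.
Next gap: 22 days. April 19, 2026 + 22 days = May 11, 2026.
Next gap: 26 days. May 11, 2026 + 26 days = June 6, 2026.
Next gap: 30 days. June 6, 2026 + 30 days = July 6, 2026.
Next gap: 34 days. July 6, 2026 + 34 days = August 9, 2026.
Next gap: 38 days. August 9, 2026 + 38 days = September 16, 2026.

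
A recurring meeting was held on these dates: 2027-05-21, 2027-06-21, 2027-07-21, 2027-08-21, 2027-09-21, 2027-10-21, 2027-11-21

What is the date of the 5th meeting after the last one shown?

Gaps: 31, 30, 31, 31, 30, 31 days — not constant. Every event is on the 21st of the month.
Pattern: the 21st of each month.
December 2027: 2027-12-21.
January 2028: 2028-01-21.
Next: February 2028 → 2028-02-21.
March 2028: 2028-03-21.
Next: April 2028 → 2028-04-21.

2028-04-21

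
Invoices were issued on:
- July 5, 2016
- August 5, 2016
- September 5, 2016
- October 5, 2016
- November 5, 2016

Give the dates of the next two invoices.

The day-of-month is always 5 (31, 31, 30, 31 days between events).
So this recurs on the 5th of each month.
Next: December 2016 → December 5, 2016.
Next: January 2017 → January 5, 2017.

December 5, 2016; January 5, 2017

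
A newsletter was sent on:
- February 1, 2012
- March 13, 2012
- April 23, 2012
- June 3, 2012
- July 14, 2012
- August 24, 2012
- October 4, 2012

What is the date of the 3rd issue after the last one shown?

Every event comes 41 days after the last (41, 41, 41, 41, 41, 41).
October 4, 2012 + 41 days = November 14, 2012.
November 14, 2012 + 41 days = December 25, 2012.
December 25, 2012 + 41 days = February 4, 2013.

February 4, 2013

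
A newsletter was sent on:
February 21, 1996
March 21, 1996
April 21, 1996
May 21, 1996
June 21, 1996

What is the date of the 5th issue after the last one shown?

November 21, 1996

The day-of-month is always 21 (29, 31, 30, 31 days between events).
So this recurs on the 21st of each month.
Next: July 1996 → July 21, 1996.
August 1996: August 21, 1996.
September 1996: September 21, 1996.
October 1996: October 21, 1996.
November 1996: November 21, 1996.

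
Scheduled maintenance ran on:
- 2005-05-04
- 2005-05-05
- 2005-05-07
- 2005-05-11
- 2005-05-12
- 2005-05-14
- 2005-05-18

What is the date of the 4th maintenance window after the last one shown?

Every event lands on a Wednesday or Thursday or Saturday (gaps cycle 1, 2, 4, 1, 2, 4).
So the schedule is: every Wednesday, Thursday and Saturday.
Next Thursday: 2005-05-19.
Next Saturday: 2005-05-21.
The following Wednesday is 2005-05-25.
Next Thursday: 2005-05-26.

2005-05-26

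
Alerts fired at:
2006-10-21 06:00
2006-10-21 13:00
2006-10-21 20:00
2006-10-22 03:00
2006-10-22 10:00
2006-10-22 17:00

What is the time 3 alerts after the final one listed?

Spacing: 7, 7, 7, 7, 7 h — constant 7 h.
2006-10-22 17:00 + 7 h = 2006-10-23 00:00.
2006-10-23 00:00 + 7 h = 2006-10-23 07:00.
2006-10-23 07:00 + 7 h = 2006-10-23 14:00.

2006-10-23 14:00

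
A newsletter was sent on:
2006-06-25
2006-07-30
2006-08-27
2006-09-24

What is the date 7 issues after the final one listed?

2007-04-29

These are Sundays with 35, 28, 28-day gaps.
Each is the final Sunday of its month — 2006-07-30 is past the 28th, so '4th Sunday' doesn't fit.
Last Sunday of October 2006: 2006-10-29.
Last Sunday of November 2006: 2006-11-26.
Last Sunday of December 2006: 2006-12-31.
January 2007 ends with Sunday 2007-01-28.
Last Sunday of February 2007: 2007-02-25.
Last Sunday of March 2007: 2007-03-25.
Last Sunday of April 2007: 2007-04-29.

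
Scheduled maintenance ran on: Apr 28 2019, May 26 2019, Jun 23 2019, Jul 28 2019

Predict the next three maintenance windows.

All dates are Sundays, 28, 28, 35 days apart.
Specifically, the 4th Sunday of each month.
August 2019 — 4th Sunday is Aug 25 2019.
4th Sunday of September 2019: Sep 22 2019.
4th Sunday of October 2019: Oct 27 2019.

Aug 25 2019, Sep 22 2019, Oct 27 2019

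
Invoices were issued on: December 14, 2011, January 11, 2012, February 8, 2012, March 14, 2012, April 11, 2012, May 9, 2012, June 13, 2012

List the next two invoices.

July 11, 2012; August 8, 2012

These are Wednesdays at 28- or 35-day spacing (28, 28, 35, 28, 28, 35).
The pattern: 2nd Wednesday of the month.
2nd Wednesday of July 2012: July 11, 2012.
2nd Wednesday of August 2012: August 8, 2012.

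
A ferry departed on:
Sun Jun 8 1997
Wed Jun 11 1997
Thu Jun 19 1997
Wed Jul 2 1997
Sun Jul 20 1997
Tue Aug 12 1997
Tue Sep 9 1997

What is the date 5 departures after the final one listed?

The spacing grows by 5 each time: 3, 8, 13, 18, 23, 28 days.
Next gap: 33 days. Tue Sep 9 1997 + 33 days = Sun Oct 12 1997.
Next gap: 38 days. Sun Oct 12 1997 + 38 days = Wed Nov 19 1997.
Next gap: 43 days. Wed Nov 19 1997 + 43 days = Thu Jan 1 1998.
Next gap: 48 days. Thu Jan 1 1998 + 48 days = Wed Feb 18 1998.
Next gap: 53 days. Wed Feb 18 1998 + 53 days = Sun Apr 12 1998.

Sun Apr 12 1998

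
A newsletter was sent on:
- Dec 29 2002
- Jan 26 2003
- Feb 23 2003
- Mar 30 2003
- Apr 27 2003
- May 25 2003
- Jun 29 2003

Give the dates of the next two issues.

These are Sundays with 28, 28, 35, 28, 28, 35-day gaps.
Each is the final Sunday of its month — Dec 29 2002 is past the 28th, so '4th Sunday' doesn't fit.
Last Sunday of July 2003: Jul 27 2003.
August 2003 ends with Sunday Aug 31 2003.

Jul 27 2003, Aug 31 2003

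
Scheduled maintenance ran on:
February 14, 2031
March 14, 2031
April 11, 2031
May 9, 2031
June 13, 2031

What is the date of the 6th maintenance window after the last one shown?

These are Fridays at 28- or 35-day spacing (28, 28, 28, 35).
The pattern: 2nd Friday of the month.
July 2031 — 2nd Friday is July 11, 2031.
2nd Friday of August 2031: August 8, 2031.
2nd Friday of September 2031: September 12, 2031.
October 2031 — 2nd Friday is October 10, 2031.
2nd Friday of November 2031: November 14, 2031.
2nd Friday of December 2031: December 12, 2031.

December 12, 2031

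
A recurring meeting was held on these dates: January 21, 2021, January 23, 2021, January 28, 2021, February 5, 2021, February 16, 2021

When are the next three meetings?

March 2, 2021; March 19, 2021; April 8, 2021

Intervals are 2, 5, 8, 11 days — an arithmetic progression with common difference 3.
Next gap: 14 days. February 16, 2021 + 14 days = March 2, 2021.
Next gap: 17 days. March 2, 2021 + 17 days = March 19, 2021.
Next gap: 20 days. March 19, 2021 + 20 days = April 8, 2021.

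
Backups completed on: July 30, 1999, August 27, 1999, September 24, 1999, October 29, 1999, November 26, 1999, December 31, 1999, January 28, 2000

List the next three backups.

February 25, 2000; March 31, 2000; April 28, 2000

These are Fridays with 28, 28, 35, 28, 35, 28-day gaps.
Each is the final Friday of its month — July 30, 1999 is past the 28th, so '4th Friday' doesn't fit.
February 2000 ends with Friday February 25, 2000.
March 2000 ends with Friday March 31, 2000.
Last Friday of April 2000: April 28, 2000.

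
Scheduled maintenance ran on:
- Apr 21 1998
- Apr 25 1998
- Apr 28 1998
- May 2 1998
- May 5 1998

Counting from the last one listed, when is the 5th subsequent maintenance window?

Gaps: 4, 3, 4, 3 days — not constant, but cyclic with period 2.
The events fall on every Tuesday and Saturday.
The following Saturday is May 9 1998.
The following Tuesday is May 12 1998.
The following Saturday is May 16 1998.
The following Tuesday is May 19 1998.
The following Saturday is May 23 1998.

May 23 1998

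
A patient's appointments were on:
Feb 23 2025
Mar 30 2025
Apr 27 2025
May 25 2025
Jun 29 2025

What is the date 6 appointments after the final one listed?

Dec 28 2025

All Sundays; the gaps (35, 28, 28, 35) vary with month length.
This is the last Sunday of each month.
July 2025 ends with Sunday Jul 27 2025.
August 2025 ends with Sunday Aug 31 2025.
Last Sunday of September 2025: Sep 28 2025.
Last Sunday of October 2025: Oct 26 2025.
Last Sunday of November 2025: Nov 30 2025.
December 2025 ends with Sunday Dec 28 2025.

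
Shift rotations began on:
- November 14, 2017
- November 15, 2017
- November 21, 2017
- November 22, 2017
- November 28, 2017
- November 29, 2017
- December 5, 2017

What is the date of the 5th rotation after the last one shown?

Gaps: 1, 6, 1, 6, 1, 6 days — not constant, but cyclic with period 2.
The events fall on every Tuesday and Wednesday.
Next Wednesday: December 6, 2017.
The following Tuesday is December 12, 2017.
Next Wednesday: December 13, 2017.
Next Tuesday: December 19, 2017.
The following Wednesday is December 20, 2017.

December 20, 2017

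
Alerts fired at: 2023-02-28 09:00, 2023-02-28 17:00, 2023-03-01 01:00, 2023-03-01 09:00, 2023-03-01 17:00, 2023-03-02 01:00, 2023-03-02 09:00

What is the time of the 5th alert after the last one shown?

The interval is a steady 8 hours (8, 8, 8, 8, 8, 8).
2023-03-02 09:00 + 8 h = 2023-03-02 17:00.
2023-03-02 17:00 + 8 h = 2023-03-03 01:00.
2023-03-03 01:00 + 8 h = 2023-03-03 09:00.
2023-03-03 09:00 + 8 h = 2023-03-03 17:00.
2023-03-03 17:00 + 8 h = 2023-03-04 01:00.

2023-03-04 01:00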